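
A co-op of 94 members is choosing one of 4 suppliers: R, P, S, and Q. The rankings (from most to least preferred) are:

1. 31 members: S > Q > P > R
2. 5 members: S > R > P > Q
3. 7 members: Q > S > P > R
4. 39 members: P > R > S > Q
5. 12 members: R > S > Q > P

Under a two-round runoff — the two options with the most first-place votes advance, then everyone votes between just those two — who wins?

S

Round 1 first-place votes: R 12, P 39, S 36, Q 7.
P and S advance.
Runoff: P is preferred to S by 39 voters; S by 55.
S wins the runoff.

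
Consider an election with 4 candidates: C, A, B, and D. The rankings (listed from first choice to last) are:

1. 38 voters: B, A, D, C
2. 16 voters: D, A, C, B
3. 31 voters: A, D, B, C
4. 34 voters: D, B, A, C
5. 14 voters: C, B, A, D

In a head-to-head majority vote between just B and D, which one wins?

D

Voters preferring B to D: 52; preferring D to B: 81.
D wins the head-to-head.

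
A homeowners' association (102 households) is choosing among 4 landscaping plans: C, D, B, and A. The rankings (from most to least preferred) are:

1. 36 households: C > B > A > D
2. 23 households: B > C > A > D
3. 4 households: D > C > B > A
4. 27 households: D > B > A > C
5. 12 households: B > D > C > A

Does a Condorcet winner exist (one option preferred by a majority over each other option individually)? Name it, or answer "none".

B

B vs C: 62–40 for B.
B vs D: 71–31 for B.
B vs A: 102–0 for B.
B beats every other option head-to-head.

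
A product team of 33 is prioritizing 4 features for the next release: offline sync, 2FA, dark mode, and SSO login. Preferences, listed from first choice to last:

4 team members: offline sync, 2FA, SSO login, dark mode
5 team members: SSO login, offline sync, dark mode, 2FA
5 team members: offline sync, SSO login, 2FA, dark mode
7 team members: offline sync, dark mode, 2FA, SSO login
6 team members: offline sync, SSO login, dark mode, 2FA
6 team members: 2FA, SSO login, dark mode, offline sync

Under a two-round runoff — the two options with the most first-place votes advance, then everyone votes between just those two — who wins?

Round 1 first-place votes: offline sync 22, 2FA 6, dark mode 0, SSO login 5.
offline sync and 2FA advance.
Runoff: offline sync is preferred to 2FA by 27 voters; 2FA by 6.
offline sync wins the runoff.

offline sync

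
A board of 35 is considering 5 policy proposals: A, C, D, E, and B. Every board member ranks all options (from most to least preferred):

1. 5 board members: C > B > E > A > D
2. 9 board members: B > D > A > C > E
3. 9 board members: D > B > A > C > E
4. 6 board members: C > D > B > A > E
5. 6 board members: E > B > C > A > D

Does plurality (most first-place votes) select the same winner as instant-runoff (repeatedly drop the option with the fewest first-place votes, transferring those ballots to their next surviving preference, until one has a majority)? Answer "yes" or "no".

no

Plurality — first-place votes: A 0, C 11, D 9, E 6, B 9. Winner: C.
Instant-runoff — R1 A 0, C 11, D 9, E 6, B 9 (A out); R2 C 11, D 9, E 6, B 9 (E out); R3 C 11, D 9, B 15 (D out); R4 C 11, B 24 (B winner). Winner: B.
The two methods disagree.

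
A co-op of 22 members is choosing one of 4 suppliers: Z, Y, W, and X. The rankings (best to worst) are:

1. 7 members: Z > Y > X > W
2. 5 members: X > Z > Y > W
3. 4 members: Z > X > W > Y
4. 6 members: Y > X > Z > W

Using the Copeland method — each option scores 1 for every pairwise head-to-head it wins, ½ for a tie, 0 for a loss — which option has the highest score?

Z

Z: beats Y and W; ties X → score 2.5.
Y: beats W and X; loses to Z → score 2.
W: loses to Z, Y, and X → score 0.
X: beats W; ties Z; loses to Y → score 1.5.
Z has the best pairwise record.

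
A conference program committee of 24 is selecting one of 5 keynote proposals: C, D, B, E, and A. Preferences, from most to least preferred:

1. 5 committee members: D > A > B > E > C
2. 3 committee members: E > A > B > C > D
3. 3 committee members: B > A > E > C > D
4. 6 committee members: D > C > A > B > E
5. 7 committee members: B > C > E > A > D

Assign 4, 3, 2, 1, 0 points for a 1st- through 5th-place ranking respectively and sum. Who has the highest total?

B

C: 5·0 + 3·1 + 3·1 + 6·3 + 7·3 = 45
D: 5·4 + 3·0 + 3·0 + 6·4 + 7·0 = 44
B: 5·2 + 3·2 + 3·4 + 6·1 + 7·4 = 62
E: 5·1 + 3·4 + 3·2 + 6·0 + 7·2 = 37
A: 5·3 + 3·3 + 3·3 + 6·2 + 7·1 = 52
B has the highest Borda score (62).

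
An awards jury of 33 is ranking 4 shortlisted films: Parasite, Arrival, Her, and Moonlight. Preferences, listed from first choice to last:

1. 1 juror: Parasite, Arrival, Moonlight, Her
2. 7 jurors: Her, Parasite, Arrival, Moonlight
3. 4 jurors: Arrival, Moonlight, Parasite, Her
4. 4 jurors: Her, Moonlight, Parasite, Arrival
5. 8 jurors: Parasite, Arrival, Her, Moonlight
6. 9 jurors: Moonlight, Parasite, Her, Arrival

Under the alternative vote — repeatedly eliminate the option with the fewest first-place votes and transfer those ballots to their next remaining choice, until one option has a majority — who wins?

Her

Round 1: Parasite 9, Arrival 4, Her 11, Moonlight 9. Eliminate Arrival.
Round 2: Parasite 9, Her 11, Moonlight 13. Eliminate Parasite.
Round 3: Her 19, Moonlight 14. Her has a majority.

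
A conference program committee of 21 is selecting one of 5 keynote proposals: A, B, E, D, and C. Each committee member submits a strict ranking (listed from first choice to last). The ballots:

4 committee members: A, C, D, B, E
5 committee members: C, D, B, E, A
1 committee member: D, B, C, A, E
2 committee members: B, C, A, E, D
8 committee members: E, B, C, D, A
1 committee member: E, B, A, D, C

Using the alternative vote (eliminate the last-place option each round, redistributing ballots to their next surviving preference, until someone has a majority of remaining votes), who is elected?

C

Round 1: A 4, B 2, E 9, D 1, C 5. Eliminate D.
Round 2: A 4, B 3, E 9, C 5. Eliminate B.
Round 3: A 4, E 9, C 8. Eliminate A.
Round 4: E 9, C 12. C has a majority.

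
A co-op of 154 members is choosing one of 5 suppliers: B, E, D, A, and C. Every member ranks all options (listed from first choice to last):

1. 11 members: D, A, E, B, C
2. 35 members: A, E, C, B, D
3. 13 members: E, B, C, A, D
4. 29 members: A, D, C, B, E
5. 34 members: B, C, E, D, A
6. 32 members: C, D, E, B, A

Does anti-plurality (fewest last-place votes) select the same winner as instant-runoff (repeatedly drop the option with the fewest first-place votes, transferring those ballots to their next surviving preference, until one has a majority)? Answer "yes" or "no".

Anti-plurality — last-place votes: B 0, E 29, D 48, A 66, C 11. Winner: B.
Instant-runoff — R1 B 34, E 13, D 11, A 64, C 32 (D out); R2 B 34, E 13, A 75, C 32 (E out); R3 B 47, A 75, C 32 (C out); R4 B 79, A 75 (B winner). Winner: B.
The two methods agree.

yes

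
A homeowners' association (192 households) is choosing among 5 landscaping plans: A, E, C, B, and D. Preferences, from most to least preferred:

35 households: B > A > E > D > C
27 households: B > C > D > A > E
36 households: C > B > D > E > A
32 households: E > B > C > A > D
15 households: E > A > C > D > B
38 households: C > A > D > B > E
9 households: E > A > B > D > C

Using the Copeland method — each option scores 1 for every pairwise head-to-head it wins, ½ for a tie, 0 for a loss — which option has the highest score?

B

A: beats E and D; loses to C and B → score 2.
E: loses to A, C, B, and D → score 0.
C: beats A, E, and D; loses to B → score 3.
B: beats A, E, C, and D → score 4.
D: beats E; loses to A, C, and B → score 1.
B has the best pairwise record.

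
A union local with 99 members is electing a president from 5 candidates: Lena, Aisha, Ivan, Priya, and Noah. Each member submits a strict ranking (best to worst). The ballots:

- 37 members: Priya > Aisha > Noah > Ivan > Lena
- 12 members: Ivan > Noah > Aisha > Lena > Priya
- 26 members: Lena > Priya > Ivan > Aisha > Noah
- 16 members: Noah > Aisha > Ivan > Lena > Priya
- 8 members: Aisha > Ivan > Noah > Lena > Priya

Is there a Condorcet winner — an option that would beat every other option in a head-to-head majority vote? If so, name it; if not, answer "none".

none

Checking pairwise contests:
Aisha beats Lena 73–26.
Priya beats Aisha 63–36.
Aisha beats Ivan 61–38.
Lena beats Priya 62–37.
Aisha beats Noah 71–28.
Every option loses at least one head-to-head, so there is no Condorcet winner.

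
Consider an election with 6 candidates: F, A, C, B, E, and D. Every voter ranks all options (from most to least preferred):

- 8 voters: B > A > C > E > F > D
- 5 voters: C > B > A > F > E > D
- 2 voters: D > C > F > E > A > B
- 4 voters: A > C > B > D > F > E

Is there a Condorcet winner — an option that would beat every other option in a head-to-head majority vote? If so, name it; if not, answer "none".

none

Checking pairwise contests:
A beats F 17–2.
B beats A 13–6.
A beats C 12–7.
C beats B 11–8.
F beats E 11–8.
F beats D 13–6.
Every option loses at least one head-to-head, so there is no Condorcet winner.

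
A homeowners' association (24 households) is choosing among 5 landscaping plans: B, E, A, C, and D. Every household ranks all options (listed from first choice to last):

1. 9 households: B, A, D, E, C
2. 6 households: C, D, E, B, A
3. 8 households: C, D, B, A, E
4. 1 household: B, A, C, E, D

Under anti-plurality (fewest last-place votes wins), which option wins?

Last-place votes: B 0, E 8, A 6, C 9, D 1.
B is ranked last by the fewest voters, so B wins.

B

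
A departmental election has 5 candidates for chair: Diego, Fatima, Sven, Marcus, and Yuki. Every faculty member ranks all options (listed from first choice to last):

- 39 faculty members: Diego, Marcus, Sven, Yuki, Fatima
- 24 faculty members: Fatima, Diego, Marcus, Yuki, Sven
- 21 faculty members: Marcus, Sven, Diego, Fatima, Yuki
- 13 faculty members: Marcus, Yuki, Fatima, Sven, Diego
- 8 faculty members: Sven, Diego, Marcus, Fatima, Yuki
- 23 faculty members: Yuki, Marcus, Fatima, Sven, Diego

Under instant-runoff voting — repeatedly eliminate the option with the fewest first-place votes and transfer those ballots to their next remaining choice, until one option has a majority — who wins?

Round 1: Diego 39, Fatima 24, Sven 8, Marcus 34, Yuki 23. Eliminate Sven.
Round 2: Diego 47, Fatima 24, Marcus 34, Yuki 23. Eliminate Yuki.
Round 3: Diego 47, Fatima 24, Marcus 57. Eliminate Fatima.
Round 4: Diego 71, Marcus 57. Diego has a majority.

Diego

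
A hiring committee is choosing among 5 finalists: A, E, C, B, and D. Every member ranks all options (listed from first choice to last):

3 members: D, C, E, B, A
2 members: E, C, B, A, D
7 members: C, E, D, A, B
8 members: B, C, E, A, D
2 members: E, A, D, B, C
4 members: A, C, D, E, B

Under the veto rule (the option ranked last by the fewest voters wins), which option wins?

Last-place votes: A 3, E 0, C 2, B 11, D 10.
E is ranked last by the fewest voters, so E wins.

E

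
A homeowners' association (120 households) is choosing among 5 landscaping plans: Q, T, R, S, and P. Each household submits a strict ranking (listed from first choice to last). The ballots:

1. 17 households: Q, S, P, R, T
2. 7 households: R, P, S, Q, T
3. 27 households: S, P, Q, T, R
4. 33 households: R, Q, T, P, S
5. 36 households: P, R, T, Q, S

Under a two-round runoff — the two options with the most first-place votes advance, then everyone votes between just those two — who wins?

P

Round 1 first-place votes: Q 17, T 0, R 40, S 27, P 36.
R and P advance.
Runoff: R is preferred to P by 40 voters; P by 80.
P wins the runoff.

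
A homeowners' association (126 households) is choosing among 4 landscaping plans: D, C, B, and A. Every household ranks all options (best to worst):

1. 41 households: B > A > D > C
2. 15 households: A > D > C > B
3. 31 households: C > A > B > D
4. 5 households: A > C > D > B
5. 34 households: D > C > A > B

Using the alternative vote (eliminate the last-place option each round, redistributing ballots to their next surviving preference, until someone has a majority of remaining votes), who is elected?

B

Round 1: D 34, C 31, B 41, A 20. Eliminate A.
Round 2: D 49, C 36, B 41. Eliminate C.
Round 3: D 54, B 72. B has a majority.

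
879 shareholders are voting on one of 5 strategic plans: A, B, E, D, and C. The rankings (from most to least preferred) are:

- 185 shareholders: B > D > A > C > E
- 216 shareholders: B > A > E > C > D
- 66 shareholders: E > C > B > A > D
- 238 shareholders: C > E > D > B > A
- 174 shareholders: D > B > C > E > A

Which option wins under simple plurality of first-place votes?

First-place votes: A 0, B 401, E 66, D 174, C 238.
B has the most first-place votes.

B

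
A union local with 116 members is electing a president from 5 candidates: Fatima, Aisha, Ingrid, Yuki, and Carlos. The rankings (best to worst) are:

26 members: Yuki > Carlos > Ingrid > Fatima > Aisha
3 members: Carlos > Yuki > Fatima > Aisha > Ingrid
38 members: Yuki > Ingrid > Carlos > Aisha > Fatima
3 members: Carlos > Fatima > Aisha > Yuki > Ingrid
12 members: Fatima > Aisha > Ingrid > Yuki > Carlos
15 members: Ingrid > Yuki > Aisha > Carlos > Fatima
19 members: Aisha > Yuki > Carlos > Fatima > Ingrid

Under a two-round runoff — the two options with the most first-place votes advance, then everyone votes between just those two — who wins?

Round 1 first-place votes: Fatima 12, Aisha 19, Ingrid 15, Yuki 64, Carlos 6.
Yuki and Aisha advance.
Runoff: Yuki is preferred to Aisha by 82 voters; Aisha by 34.
Yuki wins the runoff.

Yuki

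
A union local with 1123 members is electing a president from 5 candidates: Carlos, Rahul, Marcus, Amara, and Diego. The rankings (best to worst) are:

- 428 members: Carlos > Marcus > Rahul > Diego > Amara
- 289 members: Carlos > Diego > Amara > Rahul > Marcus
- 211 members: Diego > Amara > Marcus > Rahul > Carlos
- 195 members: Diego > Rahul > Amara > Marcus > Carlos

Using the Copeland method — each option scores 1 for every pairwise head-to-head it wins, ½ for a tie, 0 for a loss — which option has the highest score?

Carlos: beats Rahul, Marcus, Amara, and Diego → score 4.
Rahul: beats Amara; loses to Carlos, Marcus, and Diego → score 1.
Marcus: beats Rahul; loses to Carlos, Amara, and Diego → score 1.
Amara: beats Marcus; loses to Carlos, Rahul, and Diego → score 1.
Diego: beats Rahul, Marcus, and Amara; loses to Carlos → score 3.
Carlos has the best pairwise record.

Carlos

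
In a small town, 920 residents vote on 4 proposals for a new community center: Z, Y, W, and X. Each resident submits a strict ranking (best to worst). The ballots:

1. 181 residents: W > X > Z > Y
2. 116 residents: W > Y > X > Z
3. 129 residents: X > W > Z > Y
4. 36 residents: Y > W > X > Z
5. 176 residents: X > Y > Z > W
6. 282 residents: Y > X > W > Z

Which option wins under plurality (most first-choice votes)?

First-place votes: Z 0, Y 318, W 297, X 305.
Y has the most first-place votes.

Y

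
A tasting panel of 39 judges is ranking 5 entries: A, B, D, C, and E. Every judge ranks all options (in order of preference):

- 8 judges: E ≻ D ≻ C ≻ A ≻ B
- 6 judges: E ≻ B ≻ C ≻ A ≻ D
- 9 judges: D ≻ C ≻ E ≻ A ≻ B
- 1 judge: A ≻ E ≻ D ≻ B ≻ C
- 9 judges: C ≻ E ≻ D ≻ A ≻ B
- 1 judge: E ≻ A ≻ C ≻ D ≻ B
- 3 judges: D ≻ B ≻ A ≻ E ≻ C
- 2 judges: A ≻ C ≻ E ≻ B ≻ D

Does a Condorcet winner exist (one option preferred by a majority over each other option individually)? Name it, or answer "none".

Checking pairwise contests:
D beats A 29–10.
A beats B 30–9.
E beats D 27–12.
D beats C 21–18.
C beats E 20–19.
Every option loses at least one head-to-head, so there is no Condorcet winner.

none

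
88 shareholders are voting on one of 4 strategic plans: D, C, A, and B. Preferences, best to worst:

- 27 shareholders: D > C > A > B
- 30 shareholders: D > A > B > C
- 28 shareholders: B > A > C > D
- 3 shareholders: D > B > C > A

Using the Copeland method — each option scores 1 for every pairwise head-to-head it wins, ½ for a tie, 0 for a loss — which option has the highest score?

D

D: beats C, A, and B → score 3.
C: loses to D, A, and B → score 0.
A: beats C and B; loses to D → score 2.
B: beats C; loses to D and A → score 1.
D has the best pairwise record.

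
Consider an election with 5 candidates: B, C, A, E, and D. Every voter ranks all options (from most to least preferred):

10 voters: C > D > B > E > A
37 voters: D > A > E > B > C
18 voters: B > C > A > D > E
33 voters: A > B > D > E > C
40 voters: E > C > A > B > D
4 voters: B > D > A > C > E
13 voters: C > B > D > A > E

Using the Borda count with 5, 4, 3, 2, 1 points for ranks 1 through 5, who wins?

B: 10·3 + 37·2 + 18·5 + 33·4 + 40·2 + 4·5 + 13·4 = 478
C: 10·5 + 37·1 + 18·4 + 33·1 + 40·4 + 4·2 + 13·5 = 425
A: 10·1 + 37·4 + 18·3 + 33·5 + 40·3 + 4·3 + 13·2 = 535
E: 10·2 + 37·3 + 18·1 + 33·2 + 40·5 + 4·1 + 13·1 = 432
D: 10·4 + 37·5 + 18·2 + 33·3 + 40·1 + 4·4 + 13·3 = 455
A has the highest Borda score (535).

A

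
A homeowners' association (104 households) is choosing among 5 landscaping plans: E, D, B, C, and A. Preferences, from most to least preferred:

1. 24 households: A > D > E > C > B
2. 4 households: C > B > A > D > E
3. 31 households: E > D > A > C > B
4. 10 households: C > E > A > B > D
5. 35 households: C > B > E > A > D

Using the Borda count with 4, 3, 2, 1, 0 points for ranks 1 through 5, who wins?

E: 24·2 + 4·0 + 31·4 + 10·3 + 35·2 = 272
D: 24·3 + 4·1 + 31·3 + 10·0 + 35·0 = 169
B: 24·0 + 4·3 + 31·0 + 10·1 + 35·3 = 127
C: 24·1 + 4·4 + 31·1 + 10·4 + 35·4 = 251
A: 24·4 + 4·2 + 31·2 + 10·2 + 35·1 = 221
E has the highest Borda score (272).

E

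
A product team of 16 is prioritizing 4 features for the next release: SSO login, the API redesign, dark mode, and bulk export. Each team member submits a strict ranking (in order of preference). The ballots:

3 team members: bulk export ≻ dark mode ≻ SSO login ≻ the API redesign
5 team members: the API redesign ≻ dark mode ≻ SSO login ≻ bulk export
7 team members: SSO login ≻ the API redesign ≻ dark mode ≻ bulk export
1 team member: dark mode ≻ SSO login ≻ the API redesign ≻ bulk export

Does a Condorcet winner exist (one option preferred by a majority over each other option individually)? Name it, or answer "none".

none

Checking pairwise contests:
dark mode beats SSO login 9–7.
SSO login beats the API redesign 11–5.
the API redesign beats dark mode 12–4.
SSO login beats bulk export 13–3.
Every option loses at least one head-to-head, so there is no Condorcet winner.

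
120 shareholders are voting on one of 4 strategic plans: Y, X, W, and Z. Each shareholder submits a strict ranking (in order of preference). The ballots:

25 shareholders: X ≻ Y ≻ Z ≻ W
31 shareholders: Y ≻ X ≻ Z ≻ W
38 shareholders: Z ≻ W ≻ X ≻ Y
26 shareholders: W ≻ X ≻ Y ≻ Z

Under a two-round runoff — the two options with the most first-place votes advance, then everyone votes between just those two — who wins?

Y

Round 1 first-place votes: Y 31, X 25, W 26, Z 38.
Z and Y advance.
Runoff: Z is preferred to Y by 38 voters; Y by 82.
Y wins the runoff.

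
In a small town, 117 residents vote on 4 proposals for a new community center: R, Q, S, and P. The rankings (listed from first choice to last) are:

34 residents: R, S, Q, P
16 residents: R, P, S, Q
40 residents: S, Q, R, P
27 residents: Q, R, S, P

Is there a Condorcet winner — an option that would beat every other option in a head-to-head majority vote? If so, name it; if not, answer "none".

Checking pairwise contests:
Q beats R 67–50.
S beats Q 90–27.
R beats S 77–40.
R beats P 117–0.
Every option loses at least one head-to-head, so there is no Condorcet winner.

none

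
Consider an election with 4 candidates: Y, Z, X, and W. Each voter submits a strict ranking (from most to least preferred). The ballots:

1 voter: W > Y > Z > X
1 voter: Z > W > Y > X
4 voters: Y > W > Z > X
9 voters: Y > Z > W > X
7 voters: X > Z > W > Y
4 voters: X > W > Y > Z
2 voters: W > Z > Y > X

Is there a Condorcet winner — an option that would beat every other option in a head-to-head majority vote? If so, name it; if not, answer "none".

none

Checking pairwise contests:
W beats Y 15–13.
Y beats Z 18–10.
Y beats X 17–11.
Z beats W 17–11.
Every option loses at least one head-to-head, so there is no Condorcet winner.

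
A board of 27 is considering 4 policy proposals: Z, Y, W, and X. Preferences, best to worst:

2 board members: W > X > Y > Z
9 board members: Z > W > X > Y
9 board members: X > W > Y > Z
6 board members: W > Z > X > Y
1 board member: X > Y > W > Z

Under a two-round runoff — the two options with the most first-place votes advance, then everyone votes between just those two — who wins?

Round 1 first-place votes: Z 9, Y 0, W 8, X 10.
X and Z advance.
Runoff: X is preferred to Z by 12 voters; Z by 15.
Z wins the runoff.

Z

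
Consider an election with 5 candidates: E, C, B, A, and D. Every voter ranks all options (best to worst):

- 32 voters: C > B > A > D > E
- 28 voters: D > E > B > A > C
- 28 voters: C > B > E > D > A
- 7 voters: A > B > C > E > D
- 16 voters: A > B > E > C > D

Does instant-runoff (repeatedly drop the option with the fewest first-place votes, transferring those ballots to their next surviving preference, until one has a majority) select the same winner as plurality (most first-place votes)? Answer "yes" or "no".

yes

Instant-runoff — R1 E 0, C 60, B 0, A 23, D 28 (C winner). Winner: C.
Plurality — first-place votes: E 0, C 60, B 0, A 23, D 28. Winner: C.
The two methods agree.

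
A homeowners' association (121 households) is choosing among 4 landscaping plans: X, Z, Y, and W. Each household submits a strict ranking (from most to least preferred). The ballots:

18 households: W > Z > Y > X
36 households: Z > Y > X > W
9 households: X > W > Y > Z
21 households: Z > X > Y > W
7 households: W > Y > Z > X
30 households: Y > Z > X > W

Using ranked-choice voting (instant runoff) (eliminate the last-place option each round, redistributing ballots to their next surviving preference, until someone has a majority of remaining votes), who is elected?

Z

Round 1: X 9, Z 57, Y 30, W 25. Eliminate X.
Round 2: Z 57, Y 30, W 34. Eliminate Y.
Round 3: Z 87, W 34. Z has a majority.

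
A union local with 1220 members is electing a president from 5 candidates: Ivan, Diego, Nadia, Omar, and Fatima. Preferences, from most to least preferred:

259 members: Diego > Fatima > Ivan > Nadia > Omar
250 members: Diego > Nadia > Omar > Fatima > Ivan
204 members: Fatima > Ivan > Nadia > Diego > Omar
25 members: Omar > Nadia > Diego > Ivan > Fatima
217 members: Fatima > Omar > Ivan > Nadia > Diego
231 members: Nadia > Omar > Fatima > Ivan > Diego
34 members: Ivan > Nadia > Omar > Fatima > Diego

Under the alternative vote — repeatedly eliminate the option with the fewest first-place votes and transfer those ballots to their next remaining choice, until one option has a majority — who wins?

Fatima

Round 1: Ivan 34, Diego 509, Nadia 231, Omar 25, Fatima 421. Eliminate Omar.
Round 2: Ivan 34, Diego 509, Nadia 256, Fatima 421. Eliminate Ivan.
Round 3: Diego 509, Nadia 290, Fatima 421. Eliminate Nadia.
Round 4: Diego 534, Fatima 686. Fatima has a majority.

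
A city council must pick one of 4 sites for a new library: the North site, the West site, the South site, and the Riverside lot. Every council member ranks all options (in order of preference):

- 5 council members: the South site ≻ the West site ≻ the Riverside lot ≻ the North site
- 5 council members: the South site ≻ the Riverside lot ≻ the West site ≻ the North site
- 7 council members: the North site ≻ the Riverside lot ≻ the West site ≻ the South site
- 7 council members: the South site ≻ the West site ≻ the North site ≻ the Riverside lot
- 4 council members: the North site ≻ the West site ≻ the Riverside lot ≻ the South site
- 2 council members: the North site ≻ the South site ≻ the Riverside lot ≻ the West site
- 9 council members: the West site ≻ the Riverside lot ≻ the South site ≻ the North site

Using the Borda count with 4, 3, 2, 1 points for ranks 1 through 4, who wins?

the West site

the North site: 5·1 + 5·1 + 7·4 + 7·2 + 4·4 + 2·4 + 9·1 = 85
the West site: 5·3 + 5·2 + 7·2 + 7·3 + 4·3 + 2·1 + 9·4 = 110
the South site: 5·4 + 5·4 + 7·1 + 7·4 + 4·1 + 2·3 + 9·2 = 103
the Riverside lot: 5·2 + 5·3 + 7·3 + 7·1 + 4·2 + 2·2 + 9·3 = 92
the West site has the highest Borda score (110).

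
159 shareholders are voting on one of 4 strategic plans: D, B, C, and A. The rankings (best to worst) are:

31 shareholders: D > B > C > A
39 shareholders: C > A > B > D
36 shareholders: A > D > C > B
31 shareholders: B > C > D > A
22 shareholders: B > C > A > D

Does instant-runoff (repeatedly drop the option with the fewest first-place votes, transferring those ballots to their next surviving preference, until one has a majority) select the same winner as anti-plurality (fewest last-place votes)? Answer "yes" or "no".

no

Instant-runoff — R1 D 31, B 53, C 39, A 36 (D out); R2 B 84, C 39, A 36 (B winner). Winner: B.
Anti-plurality — last-place votes: D 61, B 36, C 0, A 62. Winner: C.
The two methods disagree.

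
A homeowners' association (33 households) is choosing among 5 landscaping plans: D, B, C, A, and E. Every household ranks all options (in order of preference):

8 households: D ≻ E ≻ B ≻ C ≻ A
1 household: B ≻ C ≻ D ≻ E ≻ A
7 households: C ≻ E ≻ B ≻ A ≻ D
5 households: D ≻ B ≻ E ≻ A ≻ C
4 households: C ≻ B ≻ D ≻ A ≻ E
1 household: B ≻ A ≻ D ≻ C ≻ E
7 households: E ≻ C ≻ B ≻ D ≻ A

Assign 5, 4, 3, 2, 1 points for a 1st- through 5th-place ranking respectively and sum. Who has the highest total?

E

D: 8·5 + 1·3 + 7·1 + 5·5 + 4·3 + 1·3 + 7·2 = 104
B: 8·3 + 1·5 + 7·3 + 5·4 + 4·4 + 1·5 + 7·3 = 112
C: 8·2 + 1·4 + 7·5 + 5·1 + 4·5 + 1·2 + 7·4 = 110
A: 8·1 + 1·1 + 7·2 + 5·2 + 4·2 + 1·4 + 7·1 = 52
E: 8·4 + 1·2 + 7·4 + 5·3 + 4·1 + 1·1 + 7·5 = 117
E has the highest Borda score (117).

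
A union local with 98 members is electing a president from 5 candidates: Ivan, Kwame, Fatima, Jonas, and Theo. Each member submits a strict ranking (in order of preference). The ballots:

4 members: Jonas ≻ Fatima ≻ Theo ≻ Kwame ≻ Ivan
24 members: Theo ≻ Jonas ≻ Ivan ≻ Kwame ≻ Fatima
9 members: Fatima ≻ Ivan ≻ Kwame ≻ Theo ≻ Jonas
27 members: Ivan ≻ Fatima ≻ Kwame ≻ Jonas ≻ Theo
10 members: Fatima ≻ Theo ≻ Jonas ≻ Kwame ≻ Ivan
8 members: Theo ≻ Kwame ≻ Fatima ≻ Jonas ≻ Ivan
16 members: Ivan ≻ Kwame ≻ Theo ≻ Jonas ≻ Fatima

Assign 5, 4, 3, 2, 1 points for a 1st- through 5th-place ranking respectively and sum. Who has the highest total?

Ivan: 4·1 + 24·3 + 9·4 + 27·5 + 10·1 + 8·1 + 16·5 = 345
Kwame: 4·2 + 24·2 + 9·3 + 27·3 + 10·2 + 8·4 + 16·4 = 280
Fatima: 4·4 + 24·1 + 9·5 + 27·4 + 10·5 + 8·3 + 16·1 = 283
Jonas: 4·5 + 24·4 + 9·1 + 27·2 + 10·3 + 8·2 + 16·2 = 257
Theo: 4·3 + 24·5 + 9·2 + 27·1 + 10·4 + 8·5 + 16·3 = 305
Ivan has the highest Borda score (345).

Ivan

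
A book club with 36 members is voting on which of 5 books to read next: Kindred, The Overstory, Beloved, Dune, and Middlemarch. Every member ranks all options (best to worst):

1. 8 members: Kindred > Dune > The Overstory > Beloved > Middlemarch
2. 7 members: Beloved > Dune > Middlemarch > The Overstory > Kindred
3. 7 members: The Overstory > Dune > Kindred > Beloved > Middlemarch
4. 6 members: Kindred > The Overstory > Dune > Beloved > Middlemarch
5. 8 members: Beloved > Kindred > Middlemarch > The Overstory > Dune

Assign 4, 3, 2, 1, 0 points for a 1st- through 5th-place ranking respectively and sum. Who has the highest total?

Kindred

Kindred: 8·4 + 7·0 + 7·2 + 6·4 + 8·3 = 94
The Overstory: 8·2 + 7·1 + 7·4 + 6·3 + 8·1 = 77
Beloved: 8·1 + 7·4 + 7·1 + 6·1 + 8·4 = 81
Dune: 8·3 + 7·3 + 7·3 + 6·2 + 8·0 = 78
Middlemarch: 8·0 + 7·2 + 7·0 + 6·0 + 8·2 = 30
Kindred has the highest Borda score (94).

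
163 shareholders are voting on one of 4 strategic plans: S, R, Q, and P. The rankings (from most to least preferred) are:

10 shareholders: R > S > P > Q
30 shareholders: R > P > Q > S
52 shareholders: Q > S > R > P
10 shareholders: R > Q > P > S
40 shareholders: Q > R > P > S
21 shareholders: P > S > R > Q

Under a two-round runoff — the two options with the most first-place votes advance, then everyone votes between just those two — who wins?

Q

Round 1 first-place votes: S 0, R 50, Q 92, P 21.
Q and R advance.
Runoff: Q is preferred to R by 92 voters; R by 71.
Q wins the runoff.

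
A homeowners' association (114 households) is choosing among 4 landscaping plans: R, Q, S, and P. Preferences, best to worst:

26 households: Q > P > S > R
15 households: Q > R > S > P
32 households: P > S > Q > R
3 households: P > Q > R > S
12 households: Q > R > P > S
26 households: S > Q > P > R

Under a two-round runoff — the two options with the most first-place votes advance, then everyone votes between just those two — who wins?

Q

Round 1 first-place votes: R 0, Q 53, S 26, P 35.
Q and P advance.
Runoff: Q is preferred to P by 79 voters; P by 35.
Q wins the runoff.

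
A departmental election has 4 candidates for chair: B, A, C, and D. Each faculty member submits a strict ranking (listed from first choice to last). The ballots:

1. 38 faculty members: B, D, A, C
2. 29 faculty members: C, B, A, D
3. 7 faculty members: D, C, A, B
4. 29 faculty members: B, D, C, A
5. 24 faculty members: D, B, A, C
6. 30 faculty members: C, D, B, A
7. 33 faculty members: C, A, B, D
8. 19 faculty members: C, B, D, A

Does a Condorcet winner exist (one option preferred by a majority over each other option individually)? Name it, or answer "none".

C

C vs B: 118–91 for C.
C vs A: 147–62 for C.
C vs D: 111–98 for C.
C beats every other option head-to-head.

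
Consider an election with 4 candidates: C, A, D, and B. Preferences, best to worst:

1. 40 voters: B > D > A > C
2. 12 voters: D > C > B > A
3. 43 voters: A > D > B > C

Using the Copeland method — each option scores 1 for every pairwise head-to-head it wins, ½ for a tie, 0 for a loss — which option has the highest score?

D

C: loses to A, D, and B → score 0.
A: beats C; loses to D and B → score 1.
D: beats C, A, and B → score 3.
B: beats C and A; loses to D → score 2.
D has the best pairwise record.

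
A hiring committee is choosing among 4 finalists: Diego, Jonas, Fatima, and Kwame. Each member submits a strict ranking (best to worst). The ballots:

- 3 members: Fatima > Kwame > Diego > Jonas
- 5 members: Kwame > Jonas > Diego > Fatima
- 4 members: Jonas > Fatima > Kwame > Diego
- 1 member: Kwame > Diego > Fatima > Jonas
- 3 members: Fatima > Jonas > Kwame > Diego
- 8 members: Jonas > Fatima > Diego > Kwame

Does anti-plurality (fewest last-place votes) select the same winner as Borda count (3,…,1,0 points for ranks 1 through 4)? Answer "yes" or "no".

Anti-plurality — last-place votes: Diego 7, Jonas 4, Fatima 5, Kwame 8. Winner: Jonas.
Borda — scores: Diego 18, Jonas 52, Fatima 43, Kwame 31. Winner: Jonas.
The two methods agree.

yes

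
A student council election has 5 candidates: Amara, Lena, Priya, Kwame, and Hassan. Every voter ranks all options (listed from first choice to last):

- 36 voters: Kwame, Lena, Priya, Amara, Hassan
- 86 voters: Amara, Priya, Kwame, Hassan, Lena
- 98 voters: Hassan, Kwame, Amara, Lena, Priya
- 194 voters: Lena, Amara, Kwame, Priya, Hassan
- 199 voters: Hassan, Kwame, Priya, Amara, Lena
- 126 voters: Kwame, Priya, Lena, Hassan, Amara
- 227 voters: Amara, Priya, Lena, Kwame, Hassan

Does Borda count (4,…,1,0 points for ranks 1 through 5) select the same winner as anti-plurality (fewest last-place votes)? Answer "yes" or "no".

Borda — scores: Amara 2265, Lena 1688, Priya 1981, Kwame 2326, Hassan 1400. Winner: Kwame.
Anti-plurality — last-place votes: Amara 126, Lena 285, Priya 98, Kwame 0, Hassan 457. Winner: Kwame.
The two methods agree.

yes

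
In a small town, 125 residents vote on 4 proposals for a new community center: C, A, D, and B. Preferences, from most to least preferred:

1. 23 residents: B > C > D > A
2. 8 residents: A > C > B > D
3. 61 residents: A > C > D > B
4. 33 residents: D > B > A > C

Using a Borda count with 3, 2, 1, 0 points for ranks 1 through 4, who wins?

A

C: 23·2 + 8·2 + 61·2 + 33·0 = 184
A: 23·0 + 8·3 + 61·3 + 33·1 = 240
D: 23·1 + 8·0 + 61·1 + 33·3 = 183
B: 23·3 + 8·1 + 61·0 + 33·2 = 143
A has the highest Borda score (240).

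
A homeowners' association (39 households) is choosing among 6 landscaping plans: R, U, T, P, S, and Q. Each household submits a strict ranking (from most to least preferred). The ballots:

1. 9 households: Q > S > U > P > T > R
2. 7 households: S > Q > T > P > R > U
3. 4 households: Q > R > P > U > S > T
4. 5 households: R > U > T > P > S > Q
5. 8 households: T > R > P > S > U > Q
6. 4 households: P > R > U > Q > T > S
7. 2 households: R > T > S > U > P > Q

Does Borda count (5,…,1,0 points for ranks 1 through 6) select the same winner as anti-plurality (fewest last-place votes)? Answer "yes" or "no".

Borda — scores: R 106, U 79, T 97, P 100, S 102, Q 101. Winner: R.
Anti-plurality — last-place votes: R 9, U 7, T 4, P 0, S 4, Q 15. Winner: P.
The two methods disagree.

no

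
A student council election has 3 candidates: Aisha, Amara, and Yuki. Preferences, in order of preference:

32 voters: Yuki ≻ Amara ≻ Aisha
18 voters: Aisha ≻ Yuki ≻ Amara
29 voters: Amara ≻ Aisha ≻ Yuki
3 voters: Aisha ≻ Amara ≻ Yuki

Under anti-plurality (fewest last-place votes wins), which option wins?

Last-place votes: Aisha 32, Amara 18, Yuki 32.
Amara is ranked last by the fewest voters, so Amara wins.

Amara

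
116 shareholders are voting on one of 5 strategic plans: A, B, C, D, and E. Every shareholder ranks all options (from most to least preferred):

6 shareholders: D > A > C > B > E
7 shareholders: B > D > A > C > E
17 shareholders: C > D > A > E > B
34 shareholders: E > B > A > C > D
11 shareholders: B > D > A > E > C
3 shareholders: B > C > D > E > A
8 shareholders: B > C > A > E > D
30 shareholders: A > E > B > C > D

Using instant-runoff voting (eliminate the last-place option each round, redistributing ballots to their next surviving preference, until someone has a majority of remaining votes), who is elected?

Round 1: A 30, B 29, C 17, D 6, E 34. Eliminate D.
Round 2: A 36, B 29, C 17, E 34. Eliminate C.
Round 3: A 53, B 29, E 34. Eliminate B.
Round 4: A 79, E 37. A has a majority.

A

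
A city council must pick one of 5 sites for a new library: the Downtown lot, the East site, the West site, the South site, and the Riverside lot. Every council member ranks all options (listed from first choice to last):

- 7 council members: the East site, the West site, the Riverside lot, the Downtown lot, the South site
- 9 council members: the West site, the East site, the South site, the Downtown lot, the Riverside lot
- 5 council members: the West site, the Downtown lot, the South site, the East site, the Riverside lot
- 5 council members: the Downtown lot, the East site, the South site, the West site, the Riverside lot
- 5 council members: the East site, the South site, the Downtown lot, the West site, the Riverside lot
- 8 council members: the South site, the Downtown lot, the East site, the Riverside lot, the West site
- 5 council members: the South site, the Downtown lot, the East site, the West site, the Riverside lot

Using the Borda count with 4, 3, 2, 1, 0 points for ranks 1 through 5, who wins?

the Downtown lot: 7·1 + 9·1 + 5·3 + 5·4 + 5·2 + 8·3 + 5·3 = 100
the East site: 7·4 + 9·3 + 5·1 + 5·3 + 5·4 + 8·2 + 5·2 = 121
the West site: 7·3 + 9·4 + 5·4 + 5·1 + 5·1 + 8·0 + 5·1 = 92
the South site: 7·0 + 9·2 + 5·2 + 5·2 + 5·3 + 8·4 + 5·4 = 105
the Riverside lot: 7·2 + 9·0 + 5·0 + 5·0 + 5·0 + 8·1 + 5·0 = 22
the East site has the highest Borda score (121).

the East site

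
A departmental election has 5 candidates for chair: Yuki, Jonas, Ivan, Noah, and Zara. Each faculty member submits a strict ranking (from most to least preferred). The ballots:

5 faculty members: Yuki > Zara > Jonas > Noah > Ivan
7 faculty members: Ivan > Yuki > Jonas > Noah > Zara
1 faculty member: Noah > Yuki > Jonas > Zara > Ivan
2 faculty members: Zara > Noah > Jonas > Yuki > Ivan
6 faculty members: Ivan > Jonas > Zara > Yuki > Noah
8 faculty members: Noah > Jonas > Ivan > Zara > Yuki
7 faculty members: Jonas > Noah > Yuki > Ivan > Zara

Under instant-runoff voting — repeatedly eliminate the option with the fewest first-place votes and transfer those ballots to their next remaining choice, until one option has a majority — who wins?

Jonas

Round 1: Yuki 5, Jonas 7, Ivan 13, Noah 9, Zara 2. Eliminate Zara.
Round 2: Yuki 5, Jonas 7, Ivan 13, Noah 11. Eliminate Yuki.
Round 3: Jonas 12, Ivan 13, Noah 11. Eliminate Noah.
Round 4: Jonas 23, Ivan 13. Jonas has a majority.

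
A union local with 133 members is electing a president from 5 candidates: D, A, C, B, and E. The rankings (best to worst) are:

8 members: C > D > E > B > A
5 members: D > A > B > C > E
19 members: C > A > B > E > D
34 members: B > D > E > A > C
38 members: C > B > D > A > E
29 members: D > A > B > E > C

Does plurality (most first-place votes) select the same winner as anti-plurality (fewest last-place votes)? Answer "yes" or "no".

no

Plurality — first-place votes: D 34, A 0, C 65, B 34, E 0. Winner: C.
Anti-plurality — last-place votes: D 19, A 8, C 63, B 0, E 43. Winner: B.
The two methods disagree.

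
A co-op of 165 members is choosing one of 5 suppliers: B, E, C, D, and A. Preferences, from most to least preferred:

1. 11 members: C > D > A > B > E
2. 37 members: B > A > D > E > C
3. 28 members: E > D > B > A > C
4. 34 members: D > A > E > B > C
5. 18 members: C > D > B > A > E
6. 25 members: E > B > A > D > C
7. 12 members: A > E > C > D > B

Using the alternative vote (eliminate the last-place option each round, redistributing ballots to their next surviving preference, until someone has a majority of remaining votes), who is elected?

D

Round 1: B 37, E 53, C 29, D 34, A 12. Eliminate A.
Round 2: B 37, E 65, C 29, D 34. Eliminate C.
Round 3: B 37, E 65, D 63. Eliminate B.
Round 4: E 65, D 100. D has a majority.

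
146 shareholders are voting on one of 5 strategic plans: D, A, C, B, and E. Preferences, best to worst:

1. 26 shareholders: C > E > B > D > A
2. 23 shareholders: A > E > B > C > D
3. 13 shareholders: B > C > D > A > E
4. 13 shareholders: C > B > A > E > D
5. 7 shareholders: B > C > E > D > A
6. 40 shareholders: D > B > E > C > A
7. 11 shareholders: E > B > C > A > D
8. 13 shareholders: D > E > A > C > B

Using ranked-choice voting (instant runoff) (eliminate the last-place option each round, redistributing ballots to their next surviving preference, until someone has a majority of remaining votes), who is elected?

Round 1: D 53, A 23, C 39, B 20, E 11. Eliminate E.
Round 2: D 53, A 23, C 39, B 31. Eliminate A.
Round 3: D 53, C 39, B 54. Eliminate C.
Round 4: D 53, B 93. B has a majority.

B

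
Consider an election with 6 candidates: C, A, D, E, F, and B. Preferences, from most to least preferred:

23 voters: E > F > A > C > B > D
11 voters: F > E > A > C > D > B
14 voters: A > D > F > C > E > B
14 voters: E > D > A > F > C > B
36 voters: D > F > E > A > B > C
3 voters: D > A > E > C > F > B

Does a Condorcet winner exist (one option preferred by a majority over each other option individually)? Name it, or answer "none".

D

D vs C: 67–34 for D.
D vs A: 53–48 for D.
D vs E: 53–48 for D.
D vs F: 67–34 for D.
D vs B: 78–23 for D.
D beats every other option head-to-head.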